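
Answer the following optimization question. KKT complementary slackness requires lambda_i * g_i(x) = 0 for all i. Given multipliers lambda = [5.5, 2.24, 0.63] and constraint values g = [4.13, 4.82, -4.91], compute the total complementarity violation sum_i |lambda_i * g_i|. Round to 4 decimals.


KKT complementary slackness check:
lambda_1 * g_1 = 5.5 * 4.13 = 22.715
lambda_2 * g_2 = 2.24 * 4.82 = 10.7968
lambda_3 * g_3 = 0.63 * -4.91 = -3.0933
Total violation = 22.715 + 10.7968 + 3.0933 = 36.6051


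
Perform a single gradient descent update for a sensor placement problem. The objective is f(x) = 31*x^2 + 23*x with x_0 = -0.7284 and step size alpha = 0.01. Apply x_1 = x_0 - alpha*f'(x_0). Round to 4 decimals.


We compute the gradient at x_0 and apply the update.
f'(x) = 62*x + 23
f'(-0.7284) = 62*-0.7284 + 23 = -22.1608
x_1 = -0.7284 - 0.01*-22.1608 = -0.5068


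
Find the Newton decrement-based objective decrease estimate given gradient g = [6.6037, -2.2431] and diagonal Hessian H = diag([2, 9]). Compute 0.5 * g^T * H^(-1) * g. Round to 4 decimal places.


Step 1: H is diagonal, so H^(-1) * g = [3.3019, -0.2492].
Step 2: g^T H^(-1) g = sum_i g_i^2 / H_ii
  = (6.6037)^2/2 + (-2.2431)^2/9
  = 21.8044 + 0.5591 = 22.3635
Step 3: Objective decrease = 0.5 * g^T H^(-1) g = 11.1817


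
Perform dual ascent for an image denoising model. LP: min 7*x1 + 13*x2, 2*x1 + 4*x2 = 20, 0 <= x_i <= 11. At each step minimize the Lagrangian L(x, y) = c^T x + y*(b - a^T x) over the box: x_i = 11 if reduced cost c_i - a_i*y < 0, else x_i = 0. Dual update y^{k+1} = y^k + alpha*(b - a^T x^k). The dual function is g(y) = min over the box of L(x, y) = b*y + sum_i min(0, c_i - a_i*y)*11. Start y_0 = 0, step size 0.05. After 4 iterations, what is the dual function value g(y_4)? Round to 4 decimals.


Dual ascent for LP: min 7*x1 + 13*x2, 2*x1 + 4*x2 = 20, 0 <= x_i <= 11
Step 1: y^k = 0.0, reduced costs: (7.0, 13.0)
  x^k = (0.0, 0.0), subgradient = b - a^T x = 20.0
  y^{k+1} = 0.0 + 0.05*20.0 = 1.0
Step 2: y^k = 1.0, reduced costs: (5.0, 9.0)
  x^k = (0.0, 0.0), subgradient = b - a^T x = 20.0
  y^{k+1} = 1.0 + 0.05*20.0 = 2.0
Step 3: y^k = 2.0, reduced costs: (3.0, 5.0)
  x^k = (0.0, 0.0), subgradient = b - a^T x = 20.0
  y^{k+1} = 2.0 + 0.05*20.0 = 3.0
Step 4: y^k = 3.0, reduced costs: (1.0, 1.0)
  x^k = (0.0, 0.0), subgradient = b - a^T x = 20.0
  y^{k+1} = 3.0 + 0.05*20.0 = 4.0
Dual objective at y_4 = 4.0: reduced costs (-1.0, -3.0), box minimizer x = (11.0, 11.0)
g(y_4) = b*y + (c1 - a1*y)*x1 + (c2 - a2*y)*x2 = 20*4.0 + (-1.0)*11.0 + (-3.0)*11.0 = 80.0 - 11.0 - 33.0 = 36.0


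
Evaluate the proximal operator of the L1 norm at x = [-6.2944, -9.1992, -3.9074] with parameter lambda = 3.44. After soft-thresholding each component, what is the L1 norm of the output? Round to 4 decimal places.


Soft-thresholding with lambda = 3.44:
prox(-6.2944) = sign(-6.2944)*max(|-6.2944| - 3.44, 0) = -2.8544
prox(-9.1992) = sign(-9.1992)*max(|-9.1992| - 3.44, 0) = -5.7592
prox(-3.9074) = sign(-3.9074)*max(|-3.9074| - 3.44, 0) = -0.4674
prox(x) = [-2.8544, -5.7592, -0.4674]
||prox(x)||_1 = 2.8544 + 5.7592 + 0.4674 = 9.081


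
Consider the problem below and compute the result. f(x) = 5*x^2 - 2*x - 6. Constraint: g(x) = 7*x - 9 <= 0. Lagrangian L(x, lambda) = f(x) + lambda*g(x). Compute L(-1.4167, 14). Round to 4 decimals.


Step 1: Evaluate f(x).
f(-1.4167) = 5*(-1.4167)^2 - 2*(-1.4167) - 6 = 6.8686
Step 2: Evaluate g(x).
g(-1.4167) = 7*-1.4167 - 9 = -18.9169
Step 3: Compute Lagrangian.
L = 6.8686 + 14*-18.9169 = -257.968


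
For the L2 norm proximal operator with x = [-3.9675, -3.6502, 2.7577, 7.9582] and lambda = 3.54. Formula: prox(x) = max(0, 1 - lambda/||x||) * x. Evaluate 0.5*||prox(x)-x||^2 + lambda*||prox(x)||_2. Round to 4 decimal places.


Step 1: Compute ||x||.
||x|| = 10.0001
Step 2: Compute scaling factor.
scale = max(0, 1 - 3.54/10.0001) = 0.646
Step 3: prox(x) = [-2.563, -2.358, 1.7815, 5.141]
||prox(x)|| = 6.4601
Step 4: Proximal objective.
0.5*||prox-x||^2 = 6.2658
lambda*||prox|| = 22.8688
Total = 29.1347


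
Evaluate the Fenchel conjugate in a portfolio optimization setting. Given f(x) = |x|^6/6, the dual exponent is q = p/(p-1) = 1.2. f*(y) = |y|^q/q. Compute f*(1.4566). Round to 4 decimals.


The conjugate exponent q satisfies 1/p + 1/q = 1.
p = 6, so q = 6/(6 - 1) = 1.2
|y|^q = 1.4566^1.2 = 1.5704
f*(1.4566) = 1.5704 / 1.2 = 1.3087


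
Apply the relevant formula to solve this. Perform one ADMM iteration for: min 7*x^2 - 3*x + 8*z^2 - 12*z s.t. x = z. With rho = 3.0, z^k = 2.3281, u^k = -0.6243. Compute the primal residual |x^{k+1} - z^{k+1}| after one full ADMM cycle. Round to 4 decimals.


ADMM iteration with rho = 3.0, z^k = 2.3281, u^k = -0.6243
Step 1: x-update.
Minimize 7*x^2 - 3*x + (3.0/2)*(x - 2.3281 - 0.6243)^2
FOC: (2*7 + 3.0)*x = 3 + 3.0*(2.3281 + 0.6243)
x^{k+1} = 0.6975
Step 2: z-update.
Minimize 8*z^2 - 12*z + (3.0/2)*(0.6975 - z - 0.6243)^2
FOC: (2*8 + 3.0)*z = 12 + 3.0*(0.6975 - 0.6243)
z^{k+1} = 0.6431
Step 3: u-update.
u^{k+1} = -0.6243 + 0.6975 - 0.6431 = -0.57
Step 4: Primal residual = |0.6975 - 0.6431| = 0.0543


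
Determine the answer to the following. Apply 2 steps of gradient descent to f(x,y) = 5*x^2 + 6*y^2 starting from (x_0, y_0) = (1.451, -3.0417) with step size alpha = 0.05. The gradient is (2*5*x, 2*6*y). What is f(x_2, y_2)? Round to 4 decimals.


Gradient descent on f(x,y) = 5*x^2 + 6*y^2.
Starting point: (1.451, -3.0417), alpha = 0.05
Step 1: grad_x = 2*5*1.451 = 14.51, grad_y = 2*6*-3.0417 = -36.5004
  x_1 = 1.451 - 0.05*14.51 = 0.7255
  y_1 = -3.0417 - 0.05*-36.5004 = -1.2167
Step 2: grad_x = 2*5*0.7255 = 7.255, grad_y = 2*6*-1.2167 = -14.6002
  x_2 = 0.7255 - 0.05*7.255 = 0.3628
  y_2 = -1.2167 - 0.05*-14.6002 = -0.4867
f(0.3628, -0.4867) = 5*0.3628^2 + 6*(-0.4867)^2 = 2.079


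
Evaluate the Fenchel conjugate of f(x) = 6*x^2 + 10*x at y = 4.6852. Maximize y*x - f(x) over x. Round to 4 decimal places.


f*(y) = sup_x {y*x - a*x^2 - b*x} = sup_x {(y-b)*x - a*x^2}
FOC: (y - b) - 2a*x = 0 => x* = (y - b)/(2a)
x* = (4.6852 - 10)/(2*6) = -0.4429
f*(4.6852) = (y-b)^2/(4a) = (4.6852 - 10)^2/(4*6)
= 28.2471/24 = 1.177


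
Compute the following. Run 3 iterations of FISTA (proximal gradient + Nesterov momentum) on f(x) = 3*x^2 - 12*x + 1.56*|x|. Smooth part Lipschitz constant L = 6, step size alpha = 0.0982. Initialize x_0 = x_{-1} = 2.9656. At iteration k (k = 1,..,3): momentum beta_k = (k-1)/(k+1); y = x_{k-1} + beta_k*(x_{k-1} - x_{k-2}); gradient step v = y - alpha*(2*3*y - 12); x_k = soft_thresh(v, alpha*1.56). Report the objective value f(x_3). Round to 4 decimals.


FISTA on f(x) = 3*x^2 - 12*x + 1.56*|x|
L = 6, alpha = 0.0982
Iteration 1: beta = 0.0, y = 2.9656 + 0.0*(2.9656 - 2.9656) = 2.9656
  grad(y) = 5.7936, v = y - alpha*grad = 2.3967
  prox(v) = soft_thresh(2.3967, 0.1532) = 2.2435
Iteration 2: beta = 0.3333, y = 2.2435 + 0.3333*(2.2435 - 2.9656) = 2.0028
  grad(y) = 0.0166, v = y - alpha*grad = 2.0011
  prox(v) = soft_thresh(2.0011, 0.1532) = 1.8479
Iteration 3: beta = 0.5, y = 1.8479 + 0.5*(1.8479 - 2.2435) = 1.6502
  grad(y) = -2.0989, v = y - alpha*grad = 1.8563
  prox(v) = soft_thresh(1.8563, 0.1532) = 1.7031
f(x_3) = 3*1.7031^2 - 12*1.7031 + 1.56*|1.7031| = -9.0787


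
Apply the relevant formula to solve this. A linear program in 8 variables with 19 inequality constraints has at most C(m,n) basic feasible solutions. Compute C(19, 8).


Each vertex corresponds to some choice of n active constraints out of m, so the number of vertices is at most C(m, n) = m! / (n!(m-n)!).
m = 19, n = 8
Numerator: 19 * 18 * 17 * 16 * 15 * 14 * 13 * 12
Denominator: 8! = 40320
C(19, 8) = 75582


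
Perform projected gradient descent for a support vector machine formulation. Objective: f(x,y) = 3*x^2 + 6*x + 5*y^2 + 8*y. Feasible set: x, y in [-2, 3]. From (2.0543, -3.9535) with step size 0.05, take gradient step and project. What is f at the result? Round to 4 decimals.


Step 1: Compute gradient at (2.0543, -3.9535).
grad_x = 2*3*2.0543 + 6 = 18.3258
grad_y = 2*5*-3.9535 + 8 = -31.535
Step 2: Gradient step.
x_raw = 2.0543 - 0.05*18.3258 = 1.138
y_raw = -3.9535 - 0.05*-31.535 = -2.3768
Step 3: Project onto [-2, 3].
x_proj = clip(1.138) = 1.138
y_proj = clip(-2.3768) = -2.0
Step 4: Evaluate f.
f(1.138, -2.0) = 14.7133


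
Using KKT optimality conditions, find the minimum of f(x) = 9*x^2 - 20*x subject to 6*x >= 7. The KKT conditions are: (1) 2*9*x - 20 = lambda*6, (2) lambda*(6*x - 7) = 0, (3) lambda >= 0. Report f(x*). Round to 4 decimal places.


Step 1: Try lambda = 0 (constraint inactive).
x_unc = 20/(2*9) = 1.1111
Check: 6*1.1111 = 6.6666 < 7 -- violated!
Step 2: Constraint must be active: 6*x = 7
x* = 7/6 = 1.1667 (rounded; the exact value 7/6 is used below)
lambda = (2*9*(7/6) - 20)/6 = 0.1667
Step 3: Compute optimal value.
f(x*) = 9*(7/6)^2 - 20*(7/6) = -11.0833


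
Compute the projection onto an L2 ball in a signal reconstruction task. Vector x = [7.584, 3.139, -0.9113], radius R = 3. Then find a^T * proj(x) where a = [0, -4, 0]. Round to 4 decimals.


Step 1: Compute ||x|| (intermediates to 6 decimals).
||x|| = sqrt(7.584^2 + 3.139^2 + (-0.9113)^2) = 8.25838
Step 2: Project.
Since ||x|| > R, scale = R/||x|| = 3/8.25838 = 0.363267, proj(x) = scale * x
proj(x) = [2.755017, 1.140295, -0.331045]
Step 3: Dot product.
a^T * proj(x) = 0*2.755017 - 4*1.140295 + 0*(-0.331045) = -4.5612


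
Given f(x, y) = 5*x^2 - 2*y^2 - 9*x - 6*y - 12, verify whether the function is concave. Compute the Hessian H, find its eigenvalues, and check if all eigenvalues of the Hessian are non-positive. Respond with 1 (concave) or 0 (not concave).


The Hessian of f(x,y) = 5*x^2 - 2*y^2 - 9*x - 6*y - 12 is:
H = [[10, 0], [0, -4]]
Trace = 10 - 4 = 6
Determinant = 10*-4 - (0)^2 = -40
Discriminant = (6)^2 - 4*-40 = 196.0
Eigenvalues: lambda_1 = -4.0, lambda_2 = 10.0
The function is not concave.

0


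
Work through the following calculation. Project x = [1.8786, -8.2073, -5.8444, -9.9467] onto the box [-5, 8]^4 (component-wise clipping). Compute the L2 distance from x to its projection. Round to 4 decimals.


Project each component onto [-5, 8].
clip(1.8786) = 1.8786, clip(-8.2073) = -5.0, clip(-5.8444) = -5.0, clip(-9.9467) = -5.0
Projection = [1.8786, -5.0, -5.0, -5.0]
Squared diffs: [0.0, 10.2868, 0.713, 24.4698]
Distance = sqrt(35.4696) = 5.9556


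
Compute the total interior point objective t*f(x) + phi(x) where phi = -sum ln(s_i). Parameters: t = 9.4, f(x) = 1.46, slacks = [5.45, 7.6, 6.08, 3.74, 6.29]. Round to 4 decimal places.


Step 1: Compute log-barrier.
ln values: [1.6956, 2.0281, 1.805, 1.3191, 1.839]
phi = -(1.6956 + 2.0281 + 1.805 + 1.3191 + 1.839) = -8.6868
Step 2: Compute augmented objective.
t*f(x) = 9.4*1.46 = 13.724
Total = 13.724 - 8.6868 = 5.0372


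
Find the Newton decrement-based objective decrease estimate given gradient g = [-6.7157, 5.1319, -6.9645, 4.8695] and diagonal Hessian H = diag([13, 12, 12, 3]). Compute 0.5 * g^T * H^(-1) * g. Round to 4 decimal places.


Step 1: H is diagonal, so H^(-1) * g = [-0.5166, 0.4277, -0.5804, 1.6232].
Step 2: g^T H^(-1) g = sum_i g_i^2 / H_ii
  = (-6.7157)^2/13 + (5.1319)^2/12 + (-6.9645)^2/12 + (4.8695)^2/3
  = 3.4693 + 2.1947 + 4.042 + 7.904 = 17.61
Step 3: Objective decrease = 0.5 * g^T H^(-1) g = 8.805


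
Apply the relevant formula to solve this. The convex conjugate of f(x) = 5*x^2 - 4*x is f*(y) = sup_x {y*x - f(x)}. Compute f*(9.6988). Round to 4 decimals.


f*(y) = sup_x {y*x - a*x^2 - b*x} = sup_x {(y-b)*x - a*x^2}
FOC: (y - b) - 2a*x = 0 => x* = (y - b)/(2a)
x* = (9.6988 + 4)/(2*5) = 1.3699
f*(9.6988) = (y-b)^2/(4a) = (9.6988 + 4)^2/(4*5)
= 187.6571/20 = 9.3829


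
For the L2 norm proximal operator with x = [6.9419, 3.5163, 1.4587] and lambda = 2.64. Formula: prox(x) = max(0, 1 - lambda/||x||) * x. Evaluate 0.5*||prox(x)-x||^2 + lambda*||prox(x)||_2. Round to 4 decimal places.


Step 1: Compute ||x||.
||x|| = 7.9172
Step 2: Compute scaling factor.
scale = max(0, 1 - 2.64/7.9172) = 0.6665
Step 3: prox(x) = [4.6271, 2.3438, 0.9723]
||prox(x)|| = 5.2772
Step 4: Proximal objective.
0.5*||prox-x||^2 = 3.4848
lambda*||prox|| = 13.9318
Total = 17.4166


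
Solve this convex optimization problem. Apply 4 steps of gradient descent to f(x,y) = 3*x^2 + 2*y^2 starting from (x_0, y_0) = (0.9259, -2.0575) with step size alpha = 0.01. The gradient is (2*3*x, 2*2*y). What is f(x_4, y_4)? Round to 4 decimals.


Gradient descent on f(x,y) = 3*x^2 + 2*y^2.
Starting point: (0.9259, -2.0575), alpha = 0.01
Step 1: grad_x = 2*3*0.9259 = 5.5554, grad_y = 2*2*-2.0575 = -8.23
  x_1 = 0.9259 - 0.01*5.5554 = 0.8703
  y_1 = -2.0575 - 0.01*-8.23 = -1.9752
Step 2: grad_x = 2*3*0.8703 = 5.2221, grad_y = 2*2*-1.9752 = -7.9008
  x_2 = 0.8703 - 0.01*5.2221 = 0.8181
  y_2 = -1.9752 - 0.01*-7.9008 = -1.8962
Step 3: grad_x = 2*3*0.8181 = 4.9088, grad_y = 2*2*-1.8962 = -7.5848
  x_3 = 0.8181 - 0.01*4.9088 = 0.769
  y_3 = -1.8962 - 0.01*-7.5848 = -1.8203
Step 4: grad_x = 2*3*0.769 = 4.6142, grad_y = 2*2*-1.8203 = -7.2814
  x_4 = 0.769 - 0.01*4.6142 = 0.7229
  y_4 = -1.8203 - 0.01*-7.2814 = -1.7475
f(0.7229, -1.7475) = 3*0.7229^2 + 2*(-1.7475)^2 = 7.6755


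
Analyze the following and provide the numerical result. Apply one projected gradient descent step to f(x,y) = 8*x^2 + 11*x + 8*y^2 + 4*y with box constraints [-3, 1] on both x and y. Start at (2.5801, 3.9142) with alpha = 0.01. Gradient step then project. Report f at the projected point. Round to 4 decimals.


Step 1: Compute gradient at (2.5801, 3.9142).
grad_x = 2*8*2.5801 + 11 = 52.2816
grad_y = 2*8*3.9142 + 4 = 66.6272
Step 2: Gradient step.
x_raw = 2.5801 - 0.01*52.2816 = 2.0573
y_raw = 3.9142 - 0.01*66.6272 = 3.2479
Step 3: Project onto [-3, 1].
x_proj = clip(2.0573) = 1.0
y_proj = clip(3.2479) = 1.0
Step 4: Evaluate f.
f(1.0, 1.0) = 31.0


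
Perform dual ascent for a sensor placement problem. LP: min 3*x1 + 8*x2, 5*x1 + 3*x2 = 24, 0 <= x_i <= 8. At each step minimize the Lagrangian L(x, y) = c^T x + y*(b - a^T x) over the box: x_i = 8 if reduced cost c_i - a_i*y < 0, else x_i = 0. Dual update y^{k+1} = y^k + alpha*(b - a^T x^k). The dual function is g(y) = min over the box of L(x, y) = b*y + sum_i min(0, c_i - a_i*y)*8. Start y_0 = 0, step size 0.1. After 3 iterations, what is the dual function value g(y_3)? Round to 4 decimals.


Dual ascent for LP: min 3*x1 + 8*x2, 5*x1 + 3*x2 = 24, 0 <= x_i <= 8
Step 1: y^k = 0.0, reduced costs: (3.0, 8.0)
  x^k = (0.0, 0.0), subgradient = b - a^T x = 24.0
  y^{k+1} = 0.0 + 0.1*24.0 = 2.4
Step 2: y^k = 2.4, reduced costs: (-9.0, 0.8)
  x^k = (8.0, 0.0), subgradient = b - a^T x = -16.0
  y^{k+1} = 2.4 + 0.1*-16.0 = 0.8
Step 3: y^k = 0.8, reduced costs: (-1.0, 5.6)
  x^k = (8.0, 0.0), subgradient = b - a^T x = -16.0
  y^{k+1} = 0.8 + 0.1*-16.0 = -0.8
Dual objective at y_3 = -0.8: reduced costs (7.0, 10.4), box minimizer x = (0.0, 0.0)
g(y_3) = b*y + (c1 - a1*y)*x1 + (c2 - a2*y)*x2 = 24*(-0.8) + 7.0*0.0 + 10.4*0.0 = -19.2 + 0.0 + 0.0 = -19.2


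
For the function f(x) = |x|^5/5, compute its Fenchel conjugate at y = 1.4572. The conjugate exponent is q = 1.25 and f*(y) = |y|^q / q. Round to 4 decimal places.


The conjugate exponent q satisfies 1/p + 1/q = 1.
p = 5, so q = 5/(5 - 1) = 1.25
|y|^q = 1.4572^1.25 = 1.601
f*(1.4572) = 1.601 / 1.25 = 1.2808


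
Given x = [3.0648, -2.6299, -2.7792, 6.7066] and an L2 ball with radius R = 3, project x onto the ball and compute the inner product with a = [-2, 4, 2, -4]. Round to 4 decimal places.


Step 1: Compute ||x|| (intermediates to 6 decimals).
||x|| = sqrt(3.0648^2 + (-2.6299)^2 + (-2.7792)^2 + 6.7066^2) = 8.307335
Step 2: Project.
Since ||x|| > R, scale = R/||x|| = 3/8.307335 = 0.361127, proj(x) = scale * x
proj(x) = [1.106782, -0.949728, -1.003644, 2.421934]
Step 3: Dot product.
a^T * proj(x) = -2*1.106782 + 4*(-0.949728) + 2*(-1.003644) - 4*2.421934 = -17.7075


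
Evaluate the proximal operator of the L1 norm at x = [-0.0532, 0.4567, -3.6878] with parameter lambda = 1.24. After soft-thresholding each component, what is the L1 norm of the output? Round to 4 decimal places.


Soft-thresholding with lambda = 1.24:
prox(-0.0532) = sign(-0.0532)*max(|-0.0532| - 1.24, 0) = 0.0
prox(0.4567) = sign(0.4567)*max(|0.4567| - 1.24, 0) = 0.0
prox(-3.6878) = sign(-3.6878)*max(|-3.6878| - 1.24, 0) = -2.4478
prox(x) = [0.0, 0.0, -2.4478]
||prox(x)||_1 = 0.0 + 0.0 + 2.4478 = 2.4478


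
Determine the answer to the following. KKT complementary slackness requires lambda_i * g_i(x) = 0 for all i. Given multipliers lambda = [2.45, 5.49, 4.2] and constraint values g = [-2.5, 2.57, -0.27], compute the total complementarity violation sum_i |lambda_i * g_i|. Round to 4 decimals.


KKT complementary slackness check:
lambda_1 * g_1 = 2.45 * -2.5 = -6.125
lambda_2 * g_2 = 5.49 * 2.57 = 14.1093
lambda_3 * g_3 = 4.2 * -0.27 = -1.134
Total violation = 6.125 + 14.1093 + 1.134 = 21.3683


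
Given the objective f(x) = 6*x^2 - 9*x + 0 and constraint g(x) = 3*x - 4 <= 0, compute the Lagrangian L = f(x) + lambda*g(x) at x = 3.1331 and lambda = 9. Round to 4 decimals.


Step 1: Evaluate f(x).
f(3.1331) = 6*3.1331^2 - 9*3.1331 + 0 = 30.7
Step 2: Evaluate g(x).
g(3.1331) = 3*3.1331 - 4 = 5.3993
Step 3: Compute Lagrangian.
L = 30.7 + 9*5.3993 = 79.2937


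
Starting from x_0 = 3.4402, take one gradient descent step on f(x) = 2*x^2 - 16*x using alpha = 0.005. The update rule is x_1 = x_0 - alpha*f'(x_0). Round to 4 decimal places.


We compute the gradient at x_0 and apply the update.
f'(x) = 4*x - 16
f'(3.4402) = 4*3.4402 - 16 = -2.2392
x_1 = 3.4402 - 0.005*-2.2392 = 3.4514


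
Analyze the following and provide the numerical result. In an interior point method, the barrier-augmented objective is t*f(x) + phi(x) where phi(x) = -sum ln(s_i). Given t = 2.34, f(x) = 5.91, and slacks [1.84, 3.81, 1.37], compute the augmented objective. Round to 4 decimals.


Step 1: Compute log-barrier.
ln values: [0.6098, 1.3376, 0.3148]
phi = -(0.6098 + 1.3376 + 0.3148) = -2.2622
Step 2: Compute augmented objective.
t*f(x) = 2.34*5.91 = 13.8294
Total = 13.8294 - 2.2622 = 11.5672


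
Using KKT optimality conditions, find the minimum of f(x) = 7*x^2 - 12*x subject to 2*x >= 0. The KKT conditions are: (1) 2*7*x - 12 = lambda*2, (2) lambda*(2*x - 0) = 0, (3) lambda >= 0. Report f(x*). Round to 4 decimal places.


Step 1: Try lambda = 0 (constraint inactive).
Stationarity: 2*7*x - 12 = 0
x* = 12/(2*7) = 6/7 = 0.8571 (rounded; the exact value 6/7 is used below)
Check constraint: 2*0.8571 = 1.7142 >= 0 -- satisfied.
Step 2: Compute optimal value.
f(x*) = 7*(6/7)^2 - 12*(6/7) = -5.1429


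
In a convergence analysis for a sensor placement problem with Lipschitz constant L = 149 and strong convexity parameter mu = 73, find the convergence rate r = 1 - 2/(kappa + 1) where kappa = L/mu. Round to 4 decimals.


Step 1: Compute the condition number.
kappa = L/mu = 149/73 = 2.0411
Step 2: Compute the convergence rate.
r = 1 - 2/(kappa + 1) = 1 - 2*mu/(L + mu) = (L - mu)/(L + mu) = 76/222 = 0.3423


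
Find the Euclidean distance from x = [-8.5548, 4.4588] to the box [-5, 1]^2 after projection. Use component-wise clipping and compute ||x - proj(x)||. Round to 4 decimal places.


Project each component onto [-5, 1].
clip(-8.5548) = -5.0, clip(4.4588) = 1.0
Projection = [-5.0, 1.0]
Squared diffs: [12.6366, 11.9633]
Distance = sqrt(24.5999) = 4.9598


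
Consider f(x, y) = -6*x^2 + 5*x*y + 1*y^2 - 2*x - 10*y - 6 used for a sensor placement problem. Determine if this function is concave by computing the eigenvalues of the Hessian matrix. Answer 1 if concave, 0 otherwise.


The Hessian of f(x,y) = -6*x^2 + 5*x*y + 1*y^2 - 2*x - 10*y - 6 is:
H = [[-12, 5], [5, 2]]
Trace = -12 + 2 = -10
Determinant = -12*2 - (5)^2 = -49
Discriminant = (-10)^2 - 4*-49 = 296.0
Eigenvalues: lambda_1 = -13.6023, lambda_2 = 3.6023
The function is not concave.

0


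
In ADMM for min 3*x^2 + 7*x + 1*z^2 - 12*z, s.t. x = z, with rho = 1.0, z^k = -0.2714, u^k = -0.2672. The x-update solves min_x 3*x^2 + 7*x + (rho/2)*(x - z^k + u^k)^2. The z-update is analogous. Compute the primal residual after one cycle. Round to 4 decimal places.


ADMM iteration with rho = 1.0, z^k = -0.2714, u^k = -0.2672
Step 1: x-update.
Minimize 3*x^2 + 7*x + (1.0/2)*(x + 0.2714 - 0.2672)^2
FOC: (2*3 + 1.0)*x = -7 + 1.0*(-0.2714 + 0.2672)
x^{k+1} = -1.0006
Step 2: z-update.
Minimize 1*z^2 - 12*z + (1.0/2)*(-1.0006 - z - 0.2672)^2
FOC: (2*1 + 1.0)*z = 12 + 1.0*(-1.0006 - 0.2672)
z^{k+1} = 3.5774
Step 3: u-update.
u^{k+1} = -0.2672 - 1.0006 - 3.5774 = -4.8452
Step 4: Primal residual = |-1.0006 - 3.5774| = 4.578


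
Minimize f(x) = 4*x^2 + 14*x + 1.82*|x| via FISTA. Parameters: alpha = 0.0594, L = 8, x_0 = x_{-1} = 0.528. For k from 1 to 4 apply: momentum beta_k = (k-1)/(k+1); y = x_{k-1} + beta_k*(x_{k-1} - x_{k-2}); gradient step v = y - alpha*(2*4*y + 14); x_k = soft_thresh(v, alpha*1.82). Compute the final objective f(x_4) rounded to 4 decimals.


FISTA on f(x) = 4*x^2 + 14*x + 1.82*|x|
L = 8, alpha = 0.0594
Iteration 1: beta = 0.0, y = 0.528 + 0.0*(0.528 - 0.528) = 0.528
  grad(y) = 18.224, v = y - alpha*grad = -0.5545
  prox(v) = soft_thresh(-0.5545, 0.1081) = -0.4464
Iteration 2: beta = 0.3333, y = -0.4464 + 0.3333*(-0.4464 - 0.528) = -0.7712
  grad(y) = 7.8304, v = y - alpha*grad = -1.2363
  prox(v) = soft_thresh(-1.2363, 0.1081) = -1.1282
Iteration 3: beta = 0.5, y = -1.1282 + 0.5*(-1.1282 + 0.4464) = -1.4691
  grad(y) = 2.247, v = y - alpha*grad = -1.6026
  prox(v) = soft_thresh(-1.6026, 0.1081) = -1.4945
Iteration 4: beta = 0.6, y = -1.4945 + 0.6*(-1.4945 + 1.1282) = -1.7143
  grad(y) = 0.286, v = y - alpha*grad = -1.7312
  prox(v) = soft_thresh(-1.7312, 0.1081) = -1.6231
f(x_4) = 4*(-1.6231)^2 + 14*(-1.6231) + 1.82*|-1.6231| = -9.2315


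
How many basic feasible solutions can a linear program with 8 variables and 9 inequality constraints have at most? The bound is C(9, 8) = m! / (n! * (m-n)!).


Each vertex corresponds to some choice of n active constraints out of m, so the number of vertices is at most C(m, n) = m! / (n!(m-n)!).
m = 9, n = 8
Numerator: 9 * 8 * 7 * 6 * 5 * 4 * 3 * 2
Denominator: 8! = 40320
C(9, 8) = 9


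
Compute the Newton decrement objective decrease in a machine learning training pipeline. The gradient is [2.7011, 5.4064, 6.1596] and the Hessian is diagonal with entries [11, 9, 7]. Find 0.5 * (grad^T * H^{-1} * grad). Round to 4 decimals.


Step 1: H is diagonal, so H^(-1) * g = [0.2456, 0.6007, 0.8799].
Step 2: g^T H^(-1) g = sum_i g_i^2 / H_ii
  = (2.7011)^2/11 + (5.4064)^2/9 + (6.1596)^2/7
  = 0.6633 + 3.2477 + 5.4201 = 9.331
Step 3: Objective decrease = 0.5 * g^T H^(-1) g = 4.6655


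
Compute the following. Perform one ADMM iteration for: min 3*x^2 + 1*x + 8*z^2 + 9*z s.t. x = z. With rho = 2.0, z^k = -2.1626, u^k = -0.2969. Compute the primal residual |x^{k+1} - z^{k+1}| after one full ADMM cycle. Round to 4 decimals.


ADMM iteration with rho = 2.0, z^k = -2.1626, u^k = -0.2969
Step 1: x-update.
Minimize 3*x^2 + 1*x + (2.0/2)*(x + 2.1626 - 0.2969)^2
FOC: (2*3 + 2.0)*x = -1 + 2.0*(-2.1626 + 0.2969)
x^{k+1} = -0.5914
Step 2: z-update.
Minimize 8*z^2 + 9*z + (2.0/2)*(-0.5914 - z - 0.2969)^2
FOC: (2*8 + 2.0)*z = -9 + 2.0*(-0.5914 - 0.2969)
z^{k+1} = -0.5987
Step 3: u-update.
u^{k+1} = -0.2969 - 0.5914 + 0.5987 = -0.2896
Step 4: Primal residual = |-0.5914 + 0.5987| = 0.0073


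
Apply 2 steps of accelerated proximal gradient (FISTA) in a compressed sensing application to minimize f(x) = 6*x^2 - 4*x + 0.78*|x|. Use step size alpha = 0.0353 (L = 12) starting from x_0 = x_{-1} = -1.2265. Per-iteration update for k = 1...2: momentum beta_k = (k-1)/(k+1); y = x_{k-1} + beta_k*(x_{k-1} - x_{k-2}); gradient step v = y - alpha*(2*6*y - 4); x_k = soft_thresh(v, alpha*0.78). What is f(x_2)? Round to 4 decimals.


FISTA on f(x) = 6*x^2 - 4*x + 0.78*|x|
L = 12, alpha = 0.0353
Iteration 1: beta = 0.0, y = -1.2265 + 0.0*(-1.2265 + 1.2265) = -1.2265
  grad(y) = -18.718, v = y - alpha*grad = -0.5658
  prox(v) = soft_thresh(-0.5658, 0.0275) = -0.5382
Iteration 2: beta = 0.3333, y = -0.5382 + 0.3333*(-0.5382 + 1.2265) = -0.3088
  grad(y) = -7.7055, v = y - alpha*grad = -0.0368
  prox(v) = soft_thresh(-0.0368, 0.0275) = -0.0093
f(x_2) = 6*(-0.0093)^2 - 4*(-0.0093) + 0.78*|-0.0093| = 0.0448


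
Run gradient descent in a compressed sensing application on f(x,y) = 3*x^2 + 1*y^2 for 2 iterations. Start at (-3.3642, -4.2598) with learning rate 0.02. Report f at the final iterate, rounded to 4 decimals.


Gradient descent on f(x,y) = 3*x^2 + 1*y^2.
Starting point: (-3.3642, -4.2598), alpha = 0.02
Step 1: grad_x = 2*3*-3.3642 = -20.1852, grad_y = 2*1*-4.2598 = -8.5196
  x_1 = -3.3642 - 0.02*-20.1852 = -2.9605
  y_1 = -4.2598 - 0.02*-8.5196 = -4.0894
Step 2: grad_x = 2*3*-2.9605 = -17.763, grad_y = 2*1*-4.0894 = -8.1788
  x_2 = -2.9605 - 0.02*-17.763 = -2.6052
  y_2 = -4.0894 - 0.02*-8.1788 = -3.9258
f(-2.6052, -3.9258) = 3*(-2.6052)^2 + 1*(-3.9258)^2 = 35.7739


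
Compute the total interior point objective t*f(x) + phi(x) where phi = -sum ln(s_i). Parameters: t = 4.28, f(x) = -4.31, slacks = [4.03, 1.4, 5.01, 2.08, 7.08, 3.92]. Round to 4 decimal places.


Step 1: Compute log-barrier.
ln values: [1.3938, 0.3365, 1.6114, 0.7324, 1.9573, 1.3661]
phi = -(1.3938 + 0.3365 + 1.6114 + 0.7324 + 1.9573 + 1.3661) = -7.3974
Step 2: Compute augmented objective.
t*f(x) = 4.28*-4.31 = -18.4468
Total = -18.4468 - 7.3974 = -25.8442


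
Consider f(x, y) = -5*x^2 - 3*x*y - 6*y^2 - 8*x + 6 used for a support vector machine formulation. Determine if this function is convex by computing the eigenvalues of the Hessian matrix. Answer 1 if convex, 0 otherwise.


The Hessian of f(x,y) = -5*x^2 - 3*x*y - 6*y^2 - 8*x + 6 is:
H = [[-10, -3], [-3, -12]]
Trace = -10 - 12 = -22
Determinant = -10*-12 - (-3)^2 = 111
Discriminant = (-22)^2 - 4*111 = 40.0
Eigenvalues: lambda_1 = -14.1623, lambda_2 = -7.8377
The function is not convex.

0


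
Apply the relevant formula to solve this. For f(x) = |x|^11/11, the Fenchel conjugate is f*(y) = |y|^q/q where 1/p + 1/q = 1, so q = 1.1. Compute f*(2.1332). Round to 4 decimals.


The conjugate exponent q satisfies 1/p + 1/q = 1.
p = 11, so q = 11/(11 - 1) = 1.1
|y|^q = 2.1332^1.1 = 2.3011
f*(2.1332) = 2.3011 / 1.1 = 2.0919


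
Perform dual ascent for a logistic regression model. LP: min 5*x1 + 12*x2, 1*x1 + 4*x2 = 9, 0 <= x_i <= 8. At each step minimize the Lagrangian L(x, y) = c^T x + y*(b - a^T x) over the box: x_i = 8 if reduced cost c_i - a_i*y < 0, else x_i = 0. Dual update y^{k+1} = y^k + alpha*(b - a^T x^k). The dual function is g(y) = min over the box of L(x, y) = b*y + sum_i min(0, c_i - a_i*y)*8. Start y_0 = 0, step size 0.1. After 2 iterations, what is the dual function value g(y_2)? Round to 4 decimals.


Dual ascent for LP: min 5*x1 + 12*x2, 1*x1 + 4*x2 = 9, 0 <= x_i <= 8
Step 1: y^k = 0.0, reduced costs: (5.0, 12.0)
  x^k = (0.0, 0.0), subgradient = b - a^T x = 9.0
  y^{k+1} = 0.0 + 0.1*9.0 = 0.9
Step 2: y^k = 0.9, reduced costs: (4.1, 8.4)
  x^k = (0.0, 0.0), subgradient = b - a^T x = 9.0
  y^{k+1} = 0.9 + 0.1*9.0 = 1.8
Dual objective at y_2 = 1.8: reduced costs (3.2, 4.8), box minimizer x = (0.0, 0.0)
g(y_2) = b*y + (c1 - a1*y)*x1 + (c2 - a2*y)*x2 = 9*1.8 + 3.2*0.0 + 4.8*0.0 = 16.2 + 0.0 + 0.0 = 16.2


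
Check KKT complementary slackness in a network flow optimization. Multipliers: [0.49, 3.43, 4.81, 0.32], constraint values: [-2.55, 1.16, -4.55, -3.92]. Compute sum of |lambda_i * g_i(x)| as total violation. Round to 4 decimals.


KKT complementary slackness check:
lambda_1 * g_1 = 0.49 * -2.55 = -1.2495
lambda_2 * g_2 = 3.43 * 1.16 = 3.9788
lambda_3 * g_3 = 4.81 * -4.55 = -21.8855
lambda_4 * g_4 = 0.32 * -3.92 = -1.2544
Total violation = 1.2495 + 3.9788 + 21.8855 + 1.2544 = 28.3682


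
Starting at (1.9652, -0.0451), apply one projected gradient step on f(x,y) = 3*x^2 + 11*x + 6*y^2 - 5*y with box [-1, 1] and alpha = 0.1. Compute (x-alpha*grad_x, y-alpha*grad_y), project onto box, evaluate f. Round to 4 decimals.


Step 1: Compute gradient at (1.9652, -0.0451).
grad_x = 2*3*1.9652 + 11 = 22.7912
grad_y = 2*6*-0.0451 - 5 = -5.5412
Step 2: Gradient step.
x_raw = 1.9652 - 0.1*22.7912 = -0.3139
y_raw = -0.0451 - 0.1*-5.5412 = 0.509
Step 3: Project onto [-1, 1].
x_proj = clip(-0.3139) = -0.3139
y_proj = clip(0.509) = 0.509
Step 4: Evaluate f.
f(-0.3139, 0.509) = -4.148


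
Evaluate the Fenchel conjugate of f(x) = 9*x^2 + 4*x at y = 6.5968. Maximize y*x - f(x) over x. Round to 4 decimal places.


f*(y) = sup_x {y*x - a*x^2 - b*x} = sup_x {(y-b)*x - a*x^2}
FOC: (y - b) - 2a*x = 0 => x* = (y - b)/(2a)
x* = (6.5968 - 4)/(2*9) = 0.1443
f*(6.5968) = (y-b)^2/(4a) = (6.5968 - 4)^2/(4*9)
= 6.7434/36 = 0.1873


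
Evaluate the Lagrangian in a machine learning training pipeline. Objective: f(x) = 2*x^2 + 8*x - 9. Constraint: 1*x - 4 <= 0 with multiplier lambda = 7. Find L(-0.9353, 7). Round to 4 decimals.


Step 1: Evaluate f(x).
f(-0.9353) = 2*(-0.9353)^2 + 8*(-0.9353) - 9 = -14.7328
Step 2: Evaluate g(x).
g(-0.9353) = 1*-0.9353 - 4 = -4.9353
Step 3: Compute Lagrangian.
L = -14.7328 + 7*-4.9353 = -49.2799


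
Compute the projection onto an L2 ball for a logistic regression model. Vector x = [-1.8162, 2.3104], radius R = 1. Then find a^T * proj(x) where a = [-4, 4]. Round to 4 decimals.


Step 1: Compute ||x|| (intermediates to 6 decimals).
||x|| = sqrt((-1.8162)^2 + 2.3104^2) = 2.938797
Step 2: Project.
Since ||x|| > R, scale = R/||x|| = 1/2.938797 = 0.340275, proj(x) = scale * x
proj(x) = [-0.618007, 0.786171]
Step 3: Dot product.
a^T * proj(x) = -4*(-0.618007) + 4*0.786171 = 5.6167


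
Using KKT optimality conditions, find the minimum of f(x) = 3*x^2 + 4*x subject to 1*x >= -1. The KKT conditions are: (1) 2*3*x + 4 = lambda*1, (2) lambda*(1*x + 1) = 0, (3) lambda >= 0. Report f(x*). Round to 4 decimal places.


Step 1: Try lambda = 0 (constraint inactive).
Stationarity: 2*3*x + 4 = 0
x* = -4/(2*3) = -2/3 = -0.6667 (rounded; the exact value -2/3 is used below)
Check constraint: 1*-0.6667 = -0.6667 >= -1 -- satisfied.
Step 2: Compute optimal value.
f(x*) = 3*(-2/3)^2 + 4*(-2/3) = -1.3333


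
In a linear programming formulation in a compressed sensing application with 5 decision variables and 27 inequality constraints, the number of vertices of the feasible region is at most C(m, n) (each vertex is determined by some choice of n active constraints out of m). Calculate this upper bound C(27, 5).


Each vertex corresponds to some choice of n active constraints out of m, so the number of vertices is at most C(m, n) = m! / (n!(m-n)!).
m = 27, n = 5
Numerator: 27 * 26 * 25 * 24 * 23
Denominator: 5! = 120
C(27, 5) = 80730


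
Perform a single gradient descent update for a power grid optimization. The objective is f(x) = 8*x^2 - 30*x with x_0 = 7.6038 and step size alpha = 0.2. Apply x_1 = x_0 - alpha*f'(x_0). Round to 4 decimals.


We compute the gradient at x_0 and apply the update.
f'(x) = 16*x - 30
f'(7.6038) = 16*7.6038 - 30 = 91.6608
x_1 = 7.6038 - 0.2*91.6608 = -10.7284


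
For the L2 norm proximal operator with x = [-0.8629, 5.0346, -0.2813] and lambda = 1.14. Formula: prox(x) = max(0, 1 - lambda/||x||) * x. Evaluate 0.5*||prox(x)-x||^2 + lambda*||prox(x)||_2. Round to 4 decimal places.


Step 1: Compute ||x||.
||x|| = 5.1158
Step 2: Compute scaling factor.
scale = max(0, 1 - 1.14/5.1158) = 0.7772
Step 3: prox(x) = [-0.6706, 3.9127, -0.2186]
||prox(x)|| = 3.9758
Step 4: Proximal objective.
0.5*||prox-x||^2 = 0.6498
lambda*||prox|| = 4.5324
Total = 5.1822


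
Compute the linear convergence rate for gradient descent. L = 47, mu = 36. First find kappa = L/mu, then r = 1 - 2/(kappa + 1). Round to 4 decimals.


Step 1: Compute the condition number.
kappa = L/mu = 47/36 = 1.3056
Step 2: Compute the convergence rate.
r = 1 - 2/(kappa + 1) = 1 - 2*mu/(L + mu) = (L - mu)/(L + mu) = 11/83 = 0.1325


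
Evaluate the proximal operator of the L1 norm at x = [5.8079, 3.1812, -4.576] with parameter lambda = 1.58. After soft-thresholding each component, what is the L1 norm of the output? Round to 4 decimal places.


Soft-thresholding with lambda = 1.58:
prox(5.8079) = sign(5.8079)*max(|5.8079| - 1.58, 0) = 4.2279
prox(3.1812) = sign(3.1812)*max(|3.1812| - 1.58, 0) = 1.6012
prox(-4.576) = sign(-4.576)*max(|-4.576| - 1.58, 0) = -2.996
prox(x) = [4.2279, 1.6012, -2.996]
||prox(x)||_1 = 4.2279 + 1.6012 + 2.996 = 8.8251


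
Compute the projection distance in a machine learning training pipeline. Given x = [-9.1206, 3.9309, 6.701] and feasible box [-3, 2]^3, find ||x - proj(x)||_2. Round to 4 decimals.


Project each component onto [-3, 2].
clip(-9.1206) = -3.0, clip(3.9309) = 2.0, clip(6.701) = 2.0
Projection = [-3.0, 2.0, 2.0]
Squared diffs: [37.4617, 3.7284, 22.0994]
Distance = sqrt(63.2895) = 7.9555


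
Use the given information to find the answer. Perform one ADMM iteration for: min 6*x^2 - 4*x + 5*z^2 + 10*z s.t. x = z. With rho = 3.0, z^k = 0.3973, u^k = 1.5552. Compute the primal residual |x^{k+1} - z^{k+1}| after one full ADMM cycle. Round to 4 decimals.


ADMM iteration with rho = 3.0, z^k = 0.3973, u^k = 1.5552
Step 1: x-update.
Minimize 6*x^2 - 4*x + (3.0/2)*(x - 0.3973 + 1.5552)^2
FOC: (2*6 + 3.0)*x = 4 + 3.0*(0.3973 - 1.5552)
x^{k+1} = 0.0351
Step 2: z-update.
Minimize 5*z^2 + 10*z + (3.0/2)*(0.0351 - z + 1.5552)^2
FOC: (2*5 + 3.0)*z = -10 + 3.0*(0.0351 + 1.5552)
z^{k+1} = -0.4022
Step 3: u-update.
u^{k+1} = 1.5552 + 0.0351 + 0.4022 = 1.9925
Step 4: Primal residual = |0.0351 + 0.4022| = 0.4373


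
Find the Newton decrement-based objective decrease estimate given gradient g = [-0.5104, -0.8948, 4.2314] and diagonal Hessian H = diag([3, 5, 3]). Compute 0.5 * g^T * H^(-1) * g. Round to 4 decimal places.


Step 1: H is diagonal, so H^(-1) * g = [-0.1701, -0.179, 1.4105].
Step 2: g^T H^(-1) g = sum_i g_i^2 / H_ii
  = (-0.5104)^2/3 + (-0.8948)^2/5 + (4.2314)^2/3
  = 0.0868 + 0.1601 + 5.9682 = 6.2152
Step 3: Objective decrease = 0.5 * g^T H^(-1) g = 3.1076


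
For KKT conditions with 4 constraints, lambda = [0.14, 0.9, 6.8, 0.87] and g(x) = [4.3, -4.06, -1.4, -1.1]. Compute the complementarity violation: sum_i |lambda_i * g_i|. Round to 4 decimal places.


KKT complementary slackness check:
lambda_1 * g_1 = 0.14 * 4.3 = 0.602
lambda_2 * g_2 = 0.9 * -4.06 = -3.654
lambda_3 * g_3 = 6.8 * -1.4 = -9.52
lambda_4 * g_4 = 0.87 * -1.1 = -0.957
Total violation = 0.602 + 3.654 + 9.52 + 0.957 = 14.733


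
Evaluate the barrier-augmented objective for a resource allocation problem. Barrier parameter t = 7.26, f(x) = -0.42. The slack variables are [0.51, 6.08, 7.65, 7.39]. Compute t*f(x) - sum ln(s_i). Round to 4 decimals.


Step 1: Compute log-barrier.
ln values: [-0.6733, 1.805, 2.0347, 2.0001]
phi = -(-0.6733 + 1.805 + 2.0347 + 2.0001) = -5.1665
Step 2: Compute augmented objective.
t*f(x) = 7.26*-0.42 = -3.0492
Total = -3.0492 - 5.1665 = -8.2157


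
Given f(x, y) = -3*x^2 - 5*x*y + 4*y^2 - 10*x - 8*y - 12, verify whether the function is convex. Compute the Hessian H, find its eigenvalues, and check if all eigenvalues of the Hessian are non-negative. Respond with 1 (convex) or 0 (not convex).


The Hessian of f(x,y) = -3*x^2 - 5*x*y + 4*y^2 - 10*x - 8*y - 12 is:
H = [[-6, -5], [-5, 8]]
Trace = -6 + 8 = 2
Determinant = -6*8 - (-5)^2 = -73
Discriminant = (2)^2 - 4*-73 = 296.0
Eigenvalues: lambda_1 = -7.6023, lambda_2 = 9.6023
The function is not convex.

0


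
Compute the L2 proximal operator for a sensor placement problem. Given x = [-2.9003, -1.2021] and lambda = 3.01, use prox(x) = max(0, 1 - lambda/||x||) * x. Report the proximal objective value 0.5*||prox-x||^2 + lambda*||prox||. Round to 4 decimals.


Step 1: Compute ||x||.
||x|| = 3.1396
Step 2: Compute scaling factor.
scale = max(0, 1 - 3.01/3.1396) = 0.0413
Step 3: prox(x) = [-0.1197, -0.0496]
||prox(x)|| = 0.1296
Step 4: Proximal objective.
0.5*||prox-x||^2 = 4.5301
lambda*||prox|| = 0.3901
Total = 4.92


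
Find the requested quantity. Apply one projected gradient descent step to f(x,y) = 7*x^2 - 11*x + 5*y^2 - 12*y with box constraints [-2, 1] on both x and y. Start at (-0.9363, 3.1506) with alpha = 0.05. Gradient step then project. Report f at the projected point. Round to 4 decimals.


Step 1: Compute gradient at (-0.9363, 3.1506).
grad_x = 2*7*-0.9363 - 11 = -24.1082
grad_y = 2*5*3.1506 - 12 = 19.506
Step 2: Gradient step.
x_raw = -0.9363 - 0.05*-24.1082 = 0.2691
y_raw = 3.1506 - 0.05*19.506 = 2.1753
Step 3: Project onto [-2, 1].
x_proj = clip(0.2691) = 0.2691
y_proj = clip(2.1753) = 1.0
Step 4: Evaluate f.
f(0.2691, 1.0) = -9.4533


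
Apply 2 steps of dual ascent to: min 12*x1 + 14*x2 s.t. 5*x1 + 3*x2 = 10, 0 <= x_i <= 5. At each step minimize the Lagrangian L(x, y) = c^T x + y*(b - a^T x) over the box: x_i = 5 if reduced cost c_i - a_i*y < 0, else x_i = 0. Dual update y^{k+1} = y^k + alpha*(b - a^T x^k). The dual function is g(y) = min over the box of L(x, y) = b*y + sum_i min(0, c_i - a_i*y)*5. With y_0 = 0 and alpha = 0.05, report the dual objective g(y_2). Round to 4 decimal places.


Dual ascent for LP: min 12*x1 + 14*x2, 5*x1 + 3*x2 = 10, 0 <= x_i <= 5
Step 1: y^k = 0.0, reduced costs: (12.0, 14.0)
  x^k = (0.0, 0.0), subgradient = b - a^T x = 10.0
  y^{k+1} = 0.0 + 0.05*10.0 = 0.5
Step 2: y^k = 0.5, reduced costs: (9.5, 12.5)
  x^k = (0.0, 0.0), subgradient = b - a^T x = 10.0
  y^{k+1} = 0.5 + 0.05*10.0 = 1.0
Dual objective at y_2 = 1.0: reduced costs (7.0, 11.0), box minimizer x = (0.0, 0.0)
g(y_2) = b*y + (c1 - a1*y)*x1 + (c2 - a2*y)*x2 = 10*1.0 + 7.0*0.0 + 11.0*0.0 = 10.0 + 0.0 + 0.0 = 10.0


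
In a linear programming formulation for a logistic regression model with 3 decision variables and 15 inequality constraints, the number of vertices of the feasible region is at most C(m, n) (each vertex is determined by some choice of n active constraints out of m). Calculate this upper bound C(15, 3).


Each vertex corresponds to some choice of n active constraints out of m, so the number of vertices is at most C(m, n) = m! / (n!(m-n)!).
m = 15, n = 3
Numerator: 15 * 14 * 13
Denominator: 3! = 6
C(15, 3) = 455


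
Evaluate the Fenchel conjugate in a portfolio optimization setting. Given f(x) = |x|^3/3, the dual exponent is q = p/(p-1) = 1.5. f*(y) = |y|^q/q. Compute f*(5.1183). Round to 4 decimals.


The conjugate exponent q satisfies 1/p + 1/q = 1.
p = 3, so q = 3/(3 - 1) = 1.5
|y|^q = 5.1183^1.5 = 11.5795
f*(5.1183) = 11.5795 / 1.5 = 7.7196


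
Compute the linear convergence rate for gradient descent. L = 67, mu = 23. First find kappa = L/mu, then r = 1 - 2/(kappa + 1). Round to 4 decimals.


Step 1: Compute the condition number.
kappa = L/mu = 67/23 = 2.913
Step 2: Compute the convergence rate.
r = 1 - 2/(kappa + 1) = 1 - 2*mu/(L + mu) = (L - mu)/(L + mu) = 44/90 = 0.4889


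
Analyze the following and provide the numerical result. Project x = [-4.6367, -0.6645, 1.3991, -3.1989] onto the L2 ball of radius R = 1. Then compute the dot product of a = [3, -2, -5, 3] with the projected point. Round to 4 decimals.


Step 1: Compute ||x|| (intermediates to 6 decimals).
||x|| = sqrt((-4.6367)^2 + (-0.6645)^2 + 1.3991^2 + (-3.1989)^2) = 5.842173
Step 2: Project.
Since ||x|| > R, scale = R/||x|| = 1/5.842173 = 0.171169, proj(x) = scale * x
proj(x) = [-0.793659, -0.113742, 0.239483, -0.547553]
Step 3: Dot product.
a^T * proj(x) = 3*(-0.793659) - 2*(-0.113742) - 5*0.239483 + 3*(-0.547553) = -4.9936


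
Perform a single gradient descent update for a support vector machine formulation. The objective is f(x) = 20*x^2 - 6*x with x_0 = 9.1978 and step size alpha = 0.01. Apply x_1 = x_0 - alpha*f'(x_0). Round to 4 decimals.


We compute the gradient at x_0 and apply the update.
f'(x) = 40*x - 6
f'(9.1978) = 40*9.1978 - 6 = 361.912
x_1 = 9.1978 - 0.01*361.912 = 5.5787


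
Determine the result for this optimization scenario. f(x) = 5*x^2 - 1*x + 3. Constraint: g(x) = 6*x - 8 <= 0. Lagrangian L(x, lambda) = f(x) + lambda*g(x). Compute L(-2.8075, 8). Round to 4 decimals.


Step 1: Evaluate f(x).
f(-2.8075) = 5*(-2.8075)^2 - 1*(-2.8075) + 3 = 45.2178
Step 2: Evaluate g(x).
g(-2.8075) = 6*-2.8075 - 8 = -24.845
Step 3: Compute Lagrangian.
L = 45.2178 + 8*-24.845 = -153.5422
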